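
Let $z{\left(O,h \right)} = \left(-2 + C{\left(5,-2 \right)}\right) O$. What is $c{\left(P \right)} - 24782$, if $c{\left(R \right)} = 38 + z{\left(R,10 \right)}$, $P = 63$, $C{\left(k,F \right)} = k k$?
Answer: $-23295$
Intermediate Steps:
$C{\left(k,F \right)} = k^{2}$
$z{\left(O,h \right)} = 23 O$ ($z{\left(O,h \right)} = \left(-2 + 5^{2}\right) O = \left(-2 + 25\right) O = 23 O$)
$c{\left(R \right)} = 38 + 23 R$
$c{\left(P \right)} - 24782 = \left(38 + 23 \cdot 63\right) - 24782 = \left(38 + 1449\right) - 24782 = 1487 - 24782 = -23295$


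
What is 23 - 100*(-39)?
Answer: 3923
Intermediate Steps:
23 - 100*(-39) = 23 + 3900 = 3923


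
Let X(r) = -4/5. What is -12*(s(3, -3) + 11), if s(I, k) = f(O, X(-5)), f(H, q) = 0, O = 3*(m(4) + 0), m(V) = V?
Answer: -132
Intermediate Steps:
X(r) = -⅘ (X(r) = -4*⅕ = -⅘)
O = 12 (O = 3*(4 + 0) = 3*4 = 12)
s(I, k) = 0
-12*(s(3, -3) + 11) = -12*(0 + 11) = -12*11 = -132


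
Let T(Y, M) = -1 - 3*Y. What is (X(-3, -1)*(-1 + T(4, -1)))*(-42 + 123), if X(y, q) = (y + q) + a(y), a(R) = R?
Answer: 7938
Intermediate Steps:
X(y, q) = q + 2*y (X(y, q) = (y + q) + y = (q + y) + y = q + 2*y)
(X(-3, -1)*(-1 + T(4, -1)))*(-42 + 123) = ((-1 + 2*(-3))*(-1 + (-1 - 3*4)))*(-42 + 123) = ((-1 - 6)*(-1 + (-1 - 12)))*81 = -7*(-1 - 13)*81 = -7*(-14)*81 = 98*81 = 7938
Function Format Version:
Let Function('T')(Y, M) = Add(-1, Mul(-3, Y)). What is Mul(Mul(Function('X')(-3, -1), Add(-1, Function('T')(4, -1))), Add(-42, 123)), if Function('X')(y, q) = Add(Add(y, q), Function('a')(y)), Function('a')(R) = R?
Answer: 7938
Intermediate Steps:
Function('X')(y, q) = Add(q, Mul(2, y)) (Function('X')(y, q) = Add(Add(y, q), y) = Add(Add(q, y), y) = Add(q, Mul(2, y)))
Mul(Mul(Function('X')(-3, -1), Add(-1, Function('T')(4, -1))), Add(-42, 123)) = Mul(Mul(Add(-1, Mul(2, -3)), Add(-1, Add(-1, Mul(-3, 4)))), Add(-42, 123)) = Mul(Mul(Add(-1, -6), Add(-1, Add(-1, -12))), 81) = Mul(Mul(-7, Add(-1, -13)), 81) = Mul(Mul(-7, -14), 81) = Mul(98, 81) = 7938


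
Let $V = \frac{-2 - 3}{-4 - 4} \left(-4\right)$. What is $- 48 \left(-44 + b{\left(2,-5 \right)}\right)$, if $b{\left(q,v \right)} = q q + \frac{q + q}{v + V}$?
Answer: $\frac{9728}{5} \approx 1945.6$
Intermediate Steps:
$V = - \frac{5}{2}$ ($V = - \frac{5}{-8} \left(-4\right) = \left(-5\right) \left(- \frac{1}{8}\right) \left(-4\right) = \frac{5}{8} \left(-4\right) = - \frac{5}{2} \approx -2.5$)
$b{\left(q,v \right)} = q^{2} + \frac{2 q}{- \frac{5}{2} + v}$ ($b{\left(q,v \right)} = q q + \frac{q + q}{v - \frac{5}{2}} = q^{2} + \frac{2 q}{- \frac{5}{2} + v}$)
$- 48 \left(-44 + b{\left(2,-5 \right)}\right) = - 48 \left(-44 + \frac{2 \left(4 - 10 + 2 \cdot 2 \left(-5\right)\right)}{-5 + 2 \left(-5\right)}\right) = - 48 \left(-44 + \frac{2 \left(4 - 10 - 20\right)}{-5 - 10}\right) = - 48 \left(-44 + 2 \frac{1}{-15} \left(-26\right)\right) = - 48 \left(-44 + 2 \left(- \frac{1}{15}\right) \left(-26\right)\right) = - 48 \left(-44 + \frac{52}{15}\right) = \left(-48\right) \left(- \frac{608}{15}\right) = \frac{9728}{5}$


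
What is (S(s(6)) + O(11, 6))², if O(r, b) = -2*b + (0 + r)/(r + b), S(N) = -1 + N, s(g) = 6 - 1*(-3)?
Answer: 3249/289 ≈ 11.242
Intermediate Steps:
s(g) = 9 (s(g) = 6 + 3 = 9)
O(r, b) = -2*b + r/(b + r)
(S(s(6)) + O(11, 6))² = ((-1 + 9) + (11 - 2*6² - 2*6*11)/(6 + 11))² = (8 + (11 - 2*36 - 132)/17)² = (8 + (11 - 72 - 132)/17)² = (8 + (1/17)*(-193))² = (8 - 193/17)² = (-57/17)² = 3249/289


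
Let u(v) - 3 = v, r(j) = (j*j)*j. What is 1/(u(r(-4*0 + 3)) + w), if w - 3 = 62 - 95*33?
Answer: -1/3040 ≈ -0.00032895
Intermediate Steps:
r(j) = j³ (r(j) = j²*j = j³)
u(v) = 3 + v
w = -3070 (w = 3 + (62 - 95*33) = 3 + (62 - 3135) = 3 - 3073 = -3070)
1/(u(r(-4*0 + 3)) + w) = 1/((3 + (-4*0 + 3)³) - 3070) = 1/((3 + (0 + 3)³) - 3070) = 1/((3 + 3³) - 3070) = 1/((3 + 27) - 3070) = 1/(30 - 3070) = 1/(-3040) = -1/3040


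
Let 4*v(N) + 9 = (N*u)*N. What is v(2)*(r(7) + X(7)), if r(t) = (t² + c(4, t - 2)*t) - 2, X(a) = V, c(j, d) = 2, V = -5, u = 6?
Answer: 210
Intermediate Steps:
v(N) = -9/4 + 3*N²/2 (v(N) = -9/4 + ((N*6)*N)/4 = -9/4 + ((6*N)*N)/4 = -9/4 + (6*N²)/4 = -9/4 + 3*N²/2)
X(a) = -5
r(t) = -2 + t² + 2*t (r(t) = (t² + 2*t) - 2 = -2 + t² + 2*t)
v(2)*(r(7) + X(7)) = (-9/4 + (3/2)*2²)*((-2 + 7² + 2*7) - 5) = (-9/4 + (3/2)*4)*((-2 + 49 + 14) - 5) = (-9/4 + 6)*(61 - 5) = (15/4)*56 = 210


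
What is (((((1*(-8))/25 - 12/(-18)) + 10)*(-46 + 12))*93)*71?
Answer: -58071184/25 ≈ -2.3228e+6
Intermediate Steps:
(((((1*(-8))/25 - 12/(-18)) + 10)*(-46 + 12))*93)*71 = ((((-8*1/25 - 12*(-1/18)) + 10)*(-34))*93)*71 = ((((-8/25 + ⅔) + 10)*(-34))*93)*71 = (((26/75 + 10)*(-34))*93)*71 = (((776/75)*(-34))*93)*71 = -26384/75*93*71 = -817904/25*71 = -58071184/25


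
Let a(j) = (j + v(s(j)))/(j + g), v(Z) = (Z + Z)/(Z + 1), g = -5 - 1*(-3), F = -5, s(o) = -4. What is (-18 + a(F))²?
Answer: 2809/9 ≈ 312.11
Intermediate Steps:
g = -2 (g = -5 + 3 = -2)
v(Z) = 2*Z/(1 + Z) (v(Z) = (2*Z)/(1 + Z) = 2*Z/(1 + Z))
a(j) = (8/3 + j)/(-2 + j) (a(j) = (j + 2*(-4)/(1 - 4))/(j - 2) = (j + 2*(-4)/(-3))/(-2 + j) = (j + 2*(-4)*(-⅓))/(-2 + j) = (j + 8/3)/(-2 + j) = (8/3 + j)/(-2 + j))
(-18 + a(F))² = (-18 + (8/3 - 5)/(-2 - 5))² = (-18 - 7/3/(-7))² = (-18 - ⅐*(-7/3))² = (-18 + ⅓)² = (-53/3)² = 2809/9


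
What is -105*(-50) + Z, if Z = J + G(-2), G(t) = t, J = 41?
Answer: 5289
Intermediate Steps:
Z = 39 (Z = 41 - 2 = 39)
-105*(-50) + Z = -105*(-50) + 39 = 5250 + 39 = 5289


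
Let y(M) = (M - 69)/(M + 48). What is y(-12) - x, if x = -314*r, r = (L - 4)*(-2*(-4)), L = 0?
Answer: -40201/4 ≈ -10050.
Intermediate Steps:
r = -32 (r = (0 - 4)*(-2*(-4)) = -4*8 = -32)
x = 10048 (x = -314*(-32) = 10048)
y(M) = (-69 + M)/(48 + M)
y(-12) - x = (-69 - 12)/(48 - 12) - 1*10048 = -81/36 - 10048 = (1/36)*(-81) - 10048 = -9/4 - 10048 = -40201/4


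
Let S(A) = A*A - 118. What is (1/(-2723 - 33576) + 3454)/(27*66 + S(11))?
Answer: 25075349/12958743 ≈ 1.9350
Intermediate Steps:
S(A) = -118 + A² (S(A) = A² - 118 = -118 + A²)
(1/(-2723 - 33576) + 3454)/(27*66 + S(11)) = (1/(-2723 - 33576) + 3454)/(27*66 + (-118 + 11²)) = (1/(-36299) + 3454)/(1782 + (-118 + 121)) = (-1/36299 + 3454)/(1782 + 3) = (125376745/36299)/1785 = (125376745/36299)*(1/1785) = 25075349/12958743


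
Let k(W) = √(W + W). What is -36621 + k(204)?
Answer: -36621 + 2*√102 ≈ -36601.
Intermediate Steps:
k(W) = √2*√W (k(W) = √(2*W) = √2*√W)
-36621 + k(204) = -36621 + √2*√204 = -36621 + √2*(2*√51) = -36621 + 2*√102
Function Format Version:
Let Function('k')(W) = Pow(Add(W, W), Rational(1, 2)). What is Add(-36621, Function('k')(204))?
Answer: Add(-36621, Mul(2, Pow(102, Rational(1, 2)))) ≈ -36601.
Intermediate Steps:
Function('k')(W) = Mul(Pow(2, Rational(1, 2)), Pow(W, Rational(1, 2))) (Function('k')(W) = Pow(Mul(2, W), Rational(1, 2)) = Mul(Pow(2, Rational(1, 2)), Pow(W, Rational(1, 2))))
Add(-36621, Function('k')(204)) = Add(-36621, Mul(Pow(2, Rational(1, 2)), Pow(204, Rational(1, 2)))) = Add(-36621, Mul(Pow(2, Rational(1, 2)), Mul(2, Pow(51, Rational(1, 2))))) = Add(-36621, Mul(2, Pow(102, Rational(1, 2))))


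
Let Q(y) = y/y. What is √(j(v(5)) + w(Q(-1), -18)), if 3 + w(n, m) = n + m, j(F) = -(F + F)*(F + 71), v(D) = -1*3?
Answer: 2*√97 ≈ 19.698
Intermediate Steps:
v(D) = -3
Q(y) = 1
j(F) = -2*F*(71 + F)
w(n, m) = -3 + m + n (w(n, m) = -3 + (n + m) = -3 + (m + n) = -3 + m + n)
√(j(v(5)) + w(Q(-1), -18)) = √(-2*(-3)*(71 - 3) + (-3 - 18 + 1)) = √(-2*(-3)*68 - 20) = √(408 - 20) = √388 = 2*√97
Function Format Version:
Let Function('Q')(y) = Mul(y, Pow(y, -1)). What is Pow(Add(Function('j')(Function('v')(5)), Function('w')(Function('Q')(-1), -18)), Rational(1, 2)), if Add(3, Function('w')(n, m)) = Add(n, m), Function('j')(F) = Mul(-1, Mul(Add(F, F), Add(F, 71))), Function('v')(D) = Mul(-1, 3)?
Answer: Mul(2, Pow(97, Rational(1, 2))) ≈ 19.698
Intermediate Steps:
Function('v')(D) = -3
Function('Q')(y) = 1
Function('j')(F) = Mul(-2, F, Add(71, F)) (Function('j')(F) = Mul(-1, Mul(Mul(2, F), Add(71, F))) = Mul(-1, Mul(2, F, Add(71, F))) = Mul(-2, F, Add(71, F)))
Function('w')(n, m) = Add(-3, m, n) (Function('w')(n, m) = Add(-3, Add(n, m)) = Add(-3, Add(m, n)) = Add(-3, m, n))
Pow(Add(Function('j')(Function('v')(5)), Function('w')(Function('Q')(-1), -18)), Rational(1, 2)) = Pow(Add(Mul(-2, -3, Add(71, -3)), Add(-3, -18, 1)), Rational(1, 2)) = Pow(Add(Mul(-2, -3, 68), -20), Rational(1, 2)) = Pow(Add(408, -20), Rational(1, 2)) = Pow(388, Rational(1, 2)) = Mul(2, Pow(97, Rational(1, 2)))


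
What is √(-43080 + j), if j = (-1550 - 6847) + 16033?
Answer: 2*I*√8861 ≈ 188.27*I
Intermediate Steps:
j = 7636 (j = -8397 + 16033 = 7636)
√(-43080 + j) = √(-43080 + 7636) = √(-35444) = 2*I*√8861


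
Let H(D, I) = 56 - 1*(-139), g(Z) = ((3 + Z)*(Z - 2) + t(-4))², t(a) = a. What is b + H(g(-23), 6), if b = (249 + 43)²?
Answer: 85459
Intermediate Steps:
g(Z) = (-4 + (-2 + Z)*(3 + Z))² (g(Z) = ((3 + Z)*(Z - 2) - 4)² = ((3 + Z)*(-2 + Z) - 4)² = ((-2 + Z)*(3 + Z) - 4)² = (-4 + (-2 + Z)*(3 + Z))²)
H(D, I) = 195 (H(D, I) = 56 + 139 = 195)
b = 85264 (b = 292² = 85264)
b + H(g(-23), 6) = 85264 + 195 = 85459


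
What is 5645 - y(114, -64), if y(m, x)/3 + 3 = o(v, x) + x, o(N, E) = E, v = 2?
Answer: 6038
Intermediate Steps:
y(m, x) = -9 + 6*x (y(m, x) = -9 + 3*(x + x) = -9 + 3*(2*x) = -9 + 6*x)
5645 - y(114, -64) = 5645 - (-9 + 6*(-64)) = 5645 - (-9 - 384) = 5645 - 1*(-393) = 5645 + 393 = 6038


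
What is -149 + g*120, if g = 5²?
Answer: 2851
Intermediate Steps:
g = 25
-149 + g*120 = -149 + 25*120 = -149 + 3000 = 2851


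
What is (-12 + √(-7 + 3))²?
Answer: 140 - 48*I ≈ 140.0 - 48.0*I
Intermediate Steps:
(-12 + √(-7 + 3))² = (-12 + √(-4))² = (-12 + 2*I)²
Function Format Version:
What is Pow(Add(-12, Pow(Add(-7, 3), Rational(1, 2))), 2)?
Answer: Add(140, Mul(-48, I)) ≈ Add(140.00, Mul(-48.000, I))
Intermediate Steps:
Pow(Add(-12, Pow(Add(-7, 3), Rational(1, 2))), 2) = Pow(Add(-12, Pow(-4, Rational(1, 2))), 2) = Pow(Add(-12, Mul(2, I)), 2)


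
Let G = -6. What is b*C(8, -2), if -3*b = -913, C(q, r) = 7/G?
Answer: -6391/18 ≈ -355.06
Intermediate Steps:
C(q, r) = -7/6 (C(q, r) = 7/(-6) = 7*(-⅙) = -7/6)
b = 913/3 (b = -⅓*(-913) = 913/3 ≈ 304.33)
b*C(8, -2) = (913/3)*(-7/6) = -6391/18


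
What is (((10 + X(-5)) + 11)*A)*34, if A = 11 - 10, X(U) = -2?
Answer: 646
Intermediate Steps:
A = 1
(((10 + X(-5)) + 11)*A)*34 = (((10 - 2) + 11)*1)*34 = ((8 + 11)*1)*34 = (19*1)*34 = 19*34 = 646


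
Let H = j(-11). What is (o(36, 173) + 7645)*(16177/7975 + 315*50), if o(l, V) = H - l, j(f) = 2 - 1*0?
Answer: 956112291897/7975 ≈ 1.1989e+8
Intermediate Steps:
j(f) = 2 (j(f) = 2 + 0 = 2)
H = 2
o(l, V) = 2 - l
(o(36, 173) + 7645)*(16177/7975 + 315*50) = ((2 - 1*36) + 7645)*(16177/7975 + 315*50) = ((2 - 36) + 7645)*(16177*(1/7975) + 15750) = (-34 + 7645)*(16177/7975 + 15750) = 7611*(125622427/7975) = 956112291897/7975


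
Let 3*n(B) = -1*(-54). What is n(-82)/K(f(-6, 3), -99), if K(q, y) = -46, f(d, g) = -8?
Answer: -9/23 ≈ -0.39130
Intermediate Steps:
n(B) = 18 (n(B) = (-1*(-54))/3 = (1/3)*54 = 18)
n(-82)/K(f(-6, 3), -99) = 18/(-46) = 18*(-1/46) = -9/23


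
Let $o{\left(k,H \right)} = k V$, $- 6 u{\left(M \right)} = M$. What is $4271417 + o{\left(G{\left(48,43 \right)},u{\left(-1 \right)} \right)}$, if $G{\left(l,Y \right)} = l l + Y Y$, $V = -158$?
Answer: $3615243$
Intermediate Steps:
$G{\left(l,Y \right)} = Y^{2} + l^{2}$ ($G{\left(l,Y \right)} = l^{2} + Y^{2} = Y^{2} + l^{2}$)
$u{\left(M \right)} = - \frac{M}{6}$
$o{\left(k,H \right)} = - 158 k$ ($o{\left(k,H \right)} = k \left(-158\right) = - 158 k$)
$4271417 + o{\left(G{\left(48,43 \right)},u{\left(-1 \right)} \right)} = 4271417 - 158 \left(43^{2} + 48^{2}\right) = 4271417 - 158 \left(1849 + 2304\right) = 4271417 - 656174 = 3615243$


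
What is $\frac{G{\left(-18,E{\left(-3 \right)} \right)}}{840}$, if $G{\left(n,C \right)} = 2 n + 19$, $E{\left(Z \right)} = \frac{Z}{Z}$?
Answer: $- \frac{17}{840} \approx -0.020238$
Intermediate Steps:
$E{\left(Z \right)} = 1$
$G{\left(n,C \right)} = 19 + 2 n$
$\frac{G{\left(-18,E{\left(-3 \right)} \right)}}{840} = \frac{19 + 2 \left(-18\right)}{840} = \left(19 - 36\right) \frac{1}{840} = \left(-17\right) \frac{1}{840} = - \frac{17}{840}$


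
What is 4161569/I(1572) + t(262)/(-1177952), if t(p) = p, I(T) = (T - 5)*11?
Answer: 18710396987/77497552 ≈ 241.43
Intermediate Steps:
I(T) = -55 + 11*T (I(T) = (-5 + T)*11 = -55 + 11*T)
4161569/I(1572) + t(262)/(-1177952) = 4161569/(-55 + 11*1572) + 262/(-1177952) = 4161569/(-55 + 17292) + 262*(-1/1177952) = 4161569/17237 - 1/4496 = 18710396987/77497552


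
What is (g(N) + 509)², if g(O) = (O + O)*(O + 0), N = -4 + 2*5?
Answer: 337561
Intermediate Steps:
N = 6 (N = -4 + 10 = 6)
g(O) = 2*O² (g(O) = (2*O)*O = 2*O²)
(g(N) + 509)² = (2*6² + 509)² = (2*36 + 509)² = (72 + 509)² = 581² = 337561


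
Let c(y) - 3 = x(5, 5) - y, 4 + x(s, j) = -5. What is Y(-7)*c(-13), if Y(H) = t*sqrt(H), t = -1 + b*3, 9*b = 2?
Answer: -7*I*sqrt(7)/3 ≈ -6.1734*I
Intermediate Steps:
b = 2/9 (b = (1/9)*2 = 2/9 ≈ 0.22222)
x(s, j) = -9 (x(s, j) = -4 - 5 = -9)
t = -1/3 (t = -1 + (2/9)*3 = -1 + 2/3 = -1/3 ≈ -0.33333)
c(y) = -6 - y (c(y) = 3 + (-9 - y) = -6 - y)
Y(H) = -sqrt(H)/3
Y(-7)*c(-13) = (-I*sqrt(7)/3)*(-6 - 1*(-13)) = (-I*sqrt(7)/3)*(-6 + 13) = -I*sqrt(7)/3*7 = -7*I*sqrt(7)/3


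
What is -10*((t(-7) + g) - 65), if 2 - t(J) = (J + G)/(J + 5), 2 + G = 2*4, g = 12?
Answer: 515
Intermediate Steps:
G = 6 (G = -2 + 2*4 = -2 + 8 = 6)
t(J) = 2 - (6 + J)/(5 + J) (t(J) = 2 - (J + 6)/(J + 5) = 2 - (6 + J)/(5 + J))
-10*((t(-7) + g) - 65) = -10*(((4 - 7)/(5 - 7) + 12) - 65) = -10*((-3/(-2) + 12) - 65) = -10*((-1/2*(-3) + 12) - 65) = -10*((3/2 + 12) - 65) = -10*(27/2 - 65) = -10*(-103/2) = 515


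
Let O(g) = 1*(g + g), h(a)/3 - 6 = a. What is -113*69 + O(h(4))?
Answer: -7737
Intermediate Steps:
h(a) = 18 + 3*a
O(g) = 2*g (O(g) = 1*(2*g) = 2*g)
-113*69 + O(h(4)) = -113*69 + 2*(18 + 3*4) = -7797 + 2*(18 + 12) = -7797 + 2*30 = -7797 + 60 = -7737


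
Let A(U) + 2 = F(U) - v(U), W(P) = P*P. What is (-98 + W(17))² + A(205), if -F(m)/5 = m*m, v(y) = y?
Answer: -173851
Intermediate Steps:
W(P) = P²
F(m) = -5*m² (F(m) = -5*m*m = -5*m²)
A(U) = -2 - U - 5*U² (A(U) = -2 + (-5*U² - U) = -2 + (-U - 5*U²) = -2 - U - 5*U²)
(-98 + W(17))² + A(205) = (-98 + 17²)² + (-2 - 1*205 - 5*205²) = (-98 + 289)² + (-2 - 205 - 5*42025) = 191² + (-2 - 205 - 210125) = 36481 - 210332 = -173851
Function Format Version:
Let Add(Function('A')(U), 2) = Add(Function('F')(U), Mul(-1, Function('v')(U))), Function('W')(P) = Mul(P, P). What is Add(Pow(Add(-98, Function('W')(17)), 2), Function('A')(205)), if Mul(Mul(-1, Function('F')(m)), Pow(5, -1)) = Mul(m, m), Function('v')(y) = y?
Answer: -173851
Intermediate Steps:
Function('W')(P) = Pow(P, 2)
Function('F')(m) = Mul(-5, Pow(m, 2)) (Function('F')(m) = Mul(-5, Mul(m, m)) = Mul(-5, Pow(m, 2)))
Function('A')(U) = Add(-2, Mul(-1, U), Mul(-5, Pow(U, 2))) (Function('A')(U) = Add(-2, Add(Mul(-5, Pow(U, 2)), Mul(-1, U))) = Add(-2, Add(Mul(-1, U), Mul(-5, Pow(U, 2)))) = Add(-2, Mul(-1, U), Mul(-5, Pow(U, 2))))
Add(Pow(Add(-98, Function('W')(17)), 2), Function('A')(205)) = Add(Pow(Add(-98, Pow(17, 2)), 2), Add(-2, Mul(-1, 205), Mul(-5, Pow(205, 2)))) = Add(Pow(Add(-98, 289), 2), Add(-2, -205, Mul(-5, 42025))) = Add(Pow(191, 2), Add(-2, -205, -210125)) = Add(36481, -210332) = -173851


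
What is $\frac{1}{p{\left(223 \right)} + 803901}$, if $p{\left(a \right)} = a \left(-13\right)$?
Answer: $\frac{1}{801002} \approx 1.2484 \cdot 10^{-6}$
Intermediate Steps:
$p{\left(a \right)} = - 13 a$
$\frac{1}{p{\left(223 \right)} + 803901} = \frac{1}{\left(-13\right) 223 + 803901} = \frac{1}{-2899 + 803901} = \frac{1}{801002}$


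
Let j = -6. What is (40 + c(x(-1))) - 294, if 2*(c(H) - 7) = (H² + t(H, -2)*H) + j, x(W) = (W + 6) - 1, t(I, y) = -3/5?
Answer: -1216/5 ≈ -243.20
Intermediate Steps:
t(I, y) = -⅗ (t(I, y) = -3*⅕ = -⅗)
x(W) = 5 + W (x(W) = (6 + W) - 1 = 5 + W)
c(H) = 4 + H²/2 - 3*H/10 (c(H) = 7 + ((H² - 3*H/5) - 6)/2 = 7 + (-6 + H² - 3*H/5)/2 = 7 + (-3 + H²/2 - 3*H/10) = 4 + H²/2 - 3*H/10)
(40 + c(x(-1))) - 294 = (40 + (4 + (5 - 1)²/2 - 3*(5 - 1)/10)) - 294 = (40 + (4 + (½)*4² - 3/10*4)) - 294 = (40 + (4 + (½)*16 - 6/5)) - 294 = (40 + (4 + 8 - 6/5)) - 294 = (40 + 54/5) - 294 = 254/5 - 294 = -1216/5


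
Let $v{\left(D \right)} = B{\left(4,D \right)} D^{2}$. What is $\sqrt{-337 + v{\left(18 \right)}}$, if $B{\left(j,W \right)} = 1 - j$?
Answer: $i \sqrt{1309} \approx 36.18 i$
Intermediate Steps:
$v{\left(D \right)} = - 3 D^{2}$ ($v{\left(D \right)} = \left(1 - 4\right) D^{2} = - 3 D^{2}$)
$\sqrt{-337 + v{\left(18 \right)}} = \sqrt{-337 - 3 \cdot 18^{2}} = \sqrt{-337 - 972} = \sqrt{-1309} = i \sqrt{1309}$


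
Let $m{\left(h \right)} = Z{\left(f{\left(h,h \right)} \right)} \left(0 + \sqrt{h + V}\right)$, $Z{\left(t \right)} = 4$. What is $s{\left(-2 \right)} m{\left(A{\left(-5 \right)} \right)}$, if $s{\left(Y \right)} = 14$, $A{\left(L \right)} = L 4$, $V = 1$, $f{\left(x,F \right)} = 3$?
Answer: $56 i \sqrt{19} \approx 244.1 i$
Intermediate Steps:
$A{\left(L \right)} = 4 L$
$m{\left(h \right)} = 4 \sqrt{1 + h}$ ($m{\left(h \right)} = 4 \left(0 + \sqrt{h + 1}\right) = 4 \left(0 + \sqrt{1 + h}\right) = 4 \sqrt{1 + h}$)
$s{\left(-2 \right)} m{\left(A{\left(-5 \right)} \right)} = 14 \cdot 4 \sqrt{1 + 4 \left(-5\right)} = 14 \cdot 4 \sqrt{1 - 20} = 14 \cdot 4 \sqrt{-19} = 14 \cdot 4 i \sqrt{19} = 56 i \sqrt{19}$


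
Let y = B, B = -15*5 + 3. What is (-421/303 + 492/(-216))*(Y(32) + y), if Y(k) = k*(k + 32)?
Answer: -6586996/909 ≈ -7246.4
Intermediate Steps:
Y(k) = k*(32 + k)
B = -72 (B = -75 + 3 = -72)
y = -72
(-421/303 + 492/(-216))*(Y(32) + y) = (-421/303 + 492/(-216))*(32*(32 + 32) - 72) = (-421*1/303 + 492*(-1/216))*(32*64 - 72) = (-421/303 - 41/18)*(2048 - 72) = -6667/1818*1976 = -6586996/909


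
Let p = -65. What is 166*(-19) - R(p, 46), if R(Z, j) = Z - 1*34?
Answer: -3055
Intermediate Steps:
R(Z, j) = -34 + Z (R(Z, j) = Z - 34 = -34 + Z)
166*(-19) - R(p, 46) = 166*(-19) - (-34 - 65) = -3154 - 1*(-99) = -3154 + 99 = -3055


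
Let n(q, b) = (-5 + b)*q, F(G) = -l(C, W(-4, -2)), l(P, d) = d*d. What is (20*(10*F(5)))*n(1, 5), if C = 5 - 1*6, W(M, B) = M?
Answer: 0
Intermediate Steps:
C = -1 (C = 5 - 6 = -1)
l(P, d) = d**2
F(G) = -16 (F(G) = -1*(-4)**2 = -1*16 = -16)
n(q, b) = q*(-5 + b)
(20*(10*F(5)))*n(1, 5) = (20*(10*(-16)))*(1*(-5 + 5)) = (20*(-160))*(1*0) = -3200*0 = 0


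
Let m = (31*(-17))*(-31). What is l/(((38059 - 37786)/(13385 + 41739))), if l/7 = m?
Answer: 900560788/39 ≈ 2.3091e+7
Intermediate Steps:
m = 16337 (m = -527*(-31) = 16337)
l = 114359 (l = 7*16337 = 114359)
l/(((38059 - 37786)/(13385 + 41739))) = 114359/(((38059 - 37786)/(13385 + 41739))) = 114359/((273/55124)) = 114359/((273*(1/55124))) = 114359/(273/55124) = 114359*(55124/273) = 900560788/39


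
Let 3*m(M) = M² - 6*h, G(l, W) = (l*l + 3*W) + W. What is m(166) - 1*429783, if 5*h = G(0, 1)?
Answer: -6308989/15 ≈ -4.2060e+5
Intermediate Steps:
G(l, W) = l² + 4*W (G(l, W) = (l² + 3*W) + W = l² + 4*W)
h = ⅘ (h = (0² + 4*1)/5 = (0 + 4)/5 = (⅕)*4 = ⅘ ≈ 0.80000)
m(M) = -8/5 + M²/3 (m(M) = (M² - 6*⅘)/3 = (M² - 24/5)/3 = (-24/5 + M²)/3 = -8/5 + M²/3)
m(166) - 1*429783 = (-8/5 + (⅓)*166²) - 1*429783 = (-8/5 + (⅓)*27556) - 429783 = (-8/5 + 27556/3) - 429783 = 137756/15 - 429783 = -6308989/15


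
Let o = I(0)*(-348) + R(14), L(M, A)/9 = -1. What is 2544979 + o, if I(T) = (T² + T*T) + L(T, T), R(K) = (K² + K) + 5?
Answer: 2548326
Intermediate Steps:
R(K) = 5 + K + K² (R(K) = (K + K²) + 5 = 5 + K + K²)
L(M, A) = -9 (L(M, A) = 9*(-1) = -9)
I(T) = -9 + 2*T² (I(T) = (T² + T*T) - 9 = (T² + T²) - 9 = 2*T² - 9 = -9 + 2*T²)
o = 3347 (o = (-9 + 2*0²)*(-348) + (5 + 14 + 14²) = (-9 + 2*0)*(-348) + (5 + 14 + 196) = (-9 + 0)*(-348) + 215 = -9*(-348) + 215 = 3132 + 215 = 3347)
2544979 + o = 2544979 + 3347 = 2548326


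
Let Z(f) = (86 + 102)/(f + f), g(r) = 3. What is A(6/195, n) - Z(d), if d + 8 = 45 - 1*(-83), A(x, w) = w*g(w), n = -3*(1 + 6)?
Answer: -3827/60 ≈ -63.783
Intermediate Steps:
n = -21 (n = -3*7 = -21)
A(x, w) = 3*w (A(x, w) = w*3 = 3*w)
d = 120 (d = -8 + (45 - 1*(-83)) = -8 + (45 + 83) = -8 + 128 = 120)
Z(f) = 94/f (Z(f) = 188/((2*f)) = 188*(1/(2*f)) = 94/f)
A(6/195, n) - Z(d) = 3*(-21) - 94/120 = -63 - 94/120 = -63 - 1*47/60 = -63 - 47/60 = -3827/60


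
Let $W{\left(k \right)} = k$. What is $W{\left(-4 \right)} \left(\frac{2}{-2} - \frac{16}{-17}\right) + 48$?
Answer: $\frac{820}{17} \approx 48.235$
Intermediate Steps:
$W{\left(-4 \right)} \left(\frac{2}{-2} - \frac{16}{-17}\right) + 48 = - 4 \left(\frac{2}{-2} - \frac{16}{-17}\right) + 48 = - 4 \left(2 \left(- \frac{1}{2}\right) - - \frac{16}{17}\right) + 48 = - 4 \left(-1 + \frac{16}{17}\right) + 48 = \left(-4\right) \left(- \frac{1}{17}\right) + 48 = \frac{4}{17} + 48 = \frac{820}{17}$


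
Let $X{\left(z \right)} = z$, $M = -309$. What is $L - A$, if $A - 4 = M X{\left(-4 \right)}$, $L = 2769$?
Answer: $1529$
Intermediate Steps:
$A = 1240$ ($A = 4 - -1236 = 4 + 1236 = 1240$)
$L - A = 2769 - 1240 = 1529$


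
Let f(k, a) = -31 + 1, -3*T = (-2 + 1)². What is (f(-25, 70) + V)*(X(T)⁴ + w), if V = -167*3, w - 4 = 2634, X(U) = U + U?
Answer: -12607946/9 ≈ -1.4009e+6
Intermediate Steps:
T = -⅓ (T = -(-2 + 1)²/3 = -⅓*(-1)² = -⅓*1 = -⅓ ≈ -0.33333)
f(k, a) = -30
X(U) = 2*U
w = 2638 (w = 4 + 2634 = 2638)
V = -501
(f(-25, 70) + V)*(X(T)⁴ + w) = (-30 - 501)*((2*(-⅓))⁴ + 2638) = -531*((-⅔)⁴ + 2638) = -531*(16/81 + 2638) = -531*213694/81 = -12607946/9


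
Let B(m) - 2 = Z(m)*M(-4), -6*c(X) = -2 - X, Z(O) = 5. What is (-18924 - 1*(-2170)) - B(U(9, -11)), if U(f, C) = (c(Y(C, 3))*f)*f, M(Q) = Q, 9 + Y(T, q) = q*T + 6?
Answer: -16736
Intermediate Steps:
Y(T, q) = -3 + T*q (Y(T, q) = -9 + (q*T + 6) = -9 + (T*q + 6) = -9 + (6 + T*q) = -3 + T*q)
c(X) = ⅓ + X/6 (c(X) = -(-2 - X)/6 = ⅓ + X/6)
U(f, C) = f²*(-⅙ + C/2) (U(f, C) = ((⅓ + (-3 + C*3)/6)*f)*f = ((⅓ + (-3 + 3*C)/6)*f)*f = ((⅓ + (-½ + C/2))*f)*f = ((-⅙ + C/2)*f)*f = (f*(-⅙ + C/2))*f = f²*(-⅙ + C/2))
B(m) = -18 (B(m) = 2 + 5*(-4) = 2 - 20 = -18)
(-18924 - 1*(-2170)) - B(U(9, -11)) = (-18924 - 1*(-2170)) - 1*(-18) = (-18924 + 2170) + 18 = -16754 + 18 = -16736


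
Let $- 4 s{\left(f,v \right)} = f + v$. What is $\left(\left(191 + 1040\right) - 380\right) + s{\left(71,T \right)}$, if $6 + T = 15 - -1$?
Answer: $\frac{3323}{4} \approx 830.75$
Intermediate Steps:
$T = 10$ ($T = -6 + \left(15 - -1\right) = -6 + \left(15 + 1\right) = -6 + 16 = 10$)
$s{\left(f,v \right)} = - \frac{f}{4} - \frac{v}{4}$ ($s{\left(f,v \right)} = - \frac{f + v}{4} = - \frac{f}{4} - \frac{v}{4}$)
$\left(\left(191 + 1040\right) - 380\right) + s{\left(71,T \right)} = \left(\left(191 + 1040\right) - 380\right) - \frac{81}{4} = \left(1231 - 380\right) - \frac{81}{4} = 851 - \frac{81}{4} = \frac{3323}{4}$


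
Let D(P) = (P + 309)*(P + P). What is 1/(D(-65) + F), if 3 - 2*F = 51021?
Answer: -1/57229 ≈ -1.7474e-5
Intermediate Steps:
F = -25509 (F = 3/2 - ½*51021 = 3/2 - 51021/2 = -25509)
D(P) = 2*P*(309 + P) (D(P) = (309 + P)*(2*P) = 2*P*(309 + P))
1/(D(-65) + F) = 1/(2*(-65)*(309 - 65) - 25509) = 1/(2*(-65)*244 - 25509) = 1/(-31720 - 25509) = 1/(-57229) = -1/57229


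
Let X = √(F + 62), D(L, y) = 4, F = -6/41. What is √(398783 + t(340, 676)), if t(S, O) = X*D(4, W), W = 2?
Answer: √(670354223 + 328*√25994)/41 ≈ 631.52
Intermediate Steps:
F = -6/41 (F = -6*1/41 = -6/41 ≈ -0.14634)
X = 2*√25994/41 (X = √(-6/41 + 62) = √(2536/41) = 2*√25994/41 ≈ 7.8647)
t(S, O) = 8*√25994/41 (t(S, O) = (2*√25994/41)*4 = 8*√25994/41)
√(398783 + t(340, 676)) = √(398783 + 8*√25994/41)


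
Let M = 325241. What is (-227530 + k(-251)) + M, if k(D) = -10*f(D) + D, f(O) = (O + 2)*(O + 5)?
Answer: -515080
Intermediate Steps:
f(O) = (2 + O)*(5 + O)
k(D) = -100 - 69*D - 10*D² (k(D) = -10*(10 + D² + 7*D) + D = (-100 - 70*D - 10*D²) + D = -100 - 69*D - 10*D²)
(-227530 + k(-251)) + M = (-227530 + (-100 - 69*(-251) - 10*(-251)²)) + 325241 = (-227530 + (-100 + 17319 - 10*63001)) + 325241 = (-227530 + (-100 + 17319 - 630010)) + 325241 = (-227530 - 612791) + 325241 = -840321 + 325241 = -515080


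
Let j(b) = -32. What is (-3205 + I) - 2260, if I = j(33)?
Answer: -5497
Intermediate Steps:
I = -32
(-3205 + I) - 2260 = (-3205 - 32) - 2260 = -3237 - 2260 = -5497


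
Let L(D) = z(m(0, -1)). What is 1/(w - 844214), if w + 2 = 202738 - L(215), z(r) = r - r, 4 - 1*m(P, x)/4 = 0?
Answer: -1/641478 ≈ -1.5589e-6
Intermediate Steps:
m(P, x) = 16 (m(P, x) = 16 - 4*0 = 16 + 0 = 16)
z(r) = 0
L(D) = 0
w = 202736 (w = -2 + (202738 - 1*0) = -2 + (202738 + 0) = -2 + 202738 = 202736)
1/(w - 844214) = 1/(202736 - 844214) = 1/(-641478) = -1/641478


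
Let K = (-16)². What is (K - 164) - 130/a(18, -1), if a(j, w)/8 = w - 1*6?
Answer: 2641/28 ≈ 94.321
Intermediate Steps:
a(j, w) = -48 + 8*w (a(j, w) = 8*(w - 1*6) = 8*(w - 6) = 8*(-6 + w) = -48 + 8*w)
K = 256
(K - 164) - 130/a(18, -1) = (256 - 164) - 130/(-48 + 8*(-1)) = 92 - 130/(-48 - 8) = 92 - 130/(-56) = 92 - 130*(-1/56) = 92 + 65/28 = 2641/28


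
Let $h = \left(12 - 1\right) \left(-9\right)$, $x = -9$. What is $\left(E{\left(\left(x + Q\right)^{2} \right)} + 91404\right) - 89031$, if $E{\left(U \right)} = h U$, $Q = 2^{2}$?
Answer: $-102$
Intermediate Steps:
$Q = 4$
$h = -99$ ($h = 11 \left(-9\right) = -99$)
$E{\left(U \right)} = - 99 U$
$\left(E{\left(\left(x + Q\right)^{2} \right)} + 91404\right) - 89031 = \left(- 99 \left(-9 + 4\right)^{2} + 91404\right) - 89031 = \left(- 99 \left(-5\right)^{2} + 91404\right) - 89031 = \left(\left(-99\right) 25 + 91404\right) - 89031 = \left(-2475 + 91404\right) - 89031 = 88929 - 89031 = -102$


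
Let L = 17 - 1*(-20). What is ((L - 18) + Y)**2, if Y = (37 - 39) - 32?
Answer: 225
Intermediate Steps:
L = 37 (L = 17 + 20 = 37)
Y = -34 (Y = -2 - 32 = -34)
((L - 18) + Y)**2 = ((37 - 18) - 34)**2 = (19 - 34)**2 = (-15)**2 = 225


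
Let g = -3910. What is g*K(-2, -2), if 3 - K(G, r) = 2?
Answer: -3910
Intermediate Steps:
K(G, r) = 1 (K(G, r) = 3 - 1*2 = 3 - 2 = 1)
g*K(-2, -2) = -3910*1 = -3910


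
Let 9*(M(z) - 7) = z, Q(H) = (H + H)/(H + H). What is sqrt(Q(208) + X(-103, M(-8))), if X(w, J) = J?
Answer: 8/3 ≈ 2.6667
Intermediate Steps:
Q(H) = 1 (Q(H) = (2*H)/((2*H)) = (2*H)*(1/(2*H)) = 1)
M(z) = 7 + z/9
sqrt(Q(208) + X(-103, M(-8))) = sqrt(1 + (7 + (1/9)*(-8))) = sqrt(1 + (7 - 8/9)) = sqrt(1 + 55/9) = sqrt(64/9) = 8/3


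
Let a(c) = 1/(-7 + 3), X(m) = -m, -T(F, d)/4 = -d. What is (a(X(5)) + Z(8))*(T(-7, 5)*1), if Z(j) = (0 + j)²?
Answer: 1275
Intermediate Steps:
T(F, d) = 4*d (T(F, d) = -(-4)*d = 4*d)
Z(j) = j²
a(c) = -¼ (a(c) = 1/(-4) = -¼)
(a(X(5)) + Z(8))*(T(-7, 5)*1) = (-¼ + 8²)*((4*5)*1) = (-¼ + 64)*(20*1) = (255/4)*20 = 1275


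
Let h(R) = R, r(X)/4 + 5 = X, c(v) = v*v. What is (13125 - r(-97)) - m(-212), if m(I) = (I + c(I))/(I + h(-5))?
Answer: 2981393/217 ≈ 13739.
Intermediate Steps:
c(v) = v²
r(X) = -20 + 4*X
m(I) = (I + I²)/(-5 + I) (m(I) = (I + I²)/(I - 5) = (I + I²)/(-5 + I))
(13125 - r(-97)) - m(-212) = (13125 - (-20 + 4*(-97))) - (-212)*(1 - 212)/(-5 - 212) = (13125 - (-20 - 388)) - (-212)*(-211)/(-217) = (13125 - 1*(-408)) - (-212)*(-1)*(-211)/217 = (13125 + 408) - 1*(-44732/217) = 13533 + 44732/217 = 2981393/217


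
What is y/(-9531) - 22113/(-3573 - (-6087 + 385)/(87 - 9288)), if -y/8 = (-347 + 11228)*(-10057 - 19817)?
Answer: -3166809407449311/11606948875 ≈ -2.7284e+5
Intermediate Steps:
y = 2600471952 (y = -8*(-347 + 11228)*(-10057 - 19817) = -87048*(-29874) = -8*(-325058994) = 2600471952)
y/(-9531) - 22113/(-3573 - (-6087 + 385)/(87 - 9288)) = 2600471952/(-9531) - 22113/(-3573 - (-6087 + 385)/(87 - 9288)) = 2600471952*(-1/9531) - 22113/(-3573 - (-5702)/(-9201)) = -96313776/353 - 22113/(-3573 - (-5702)*(-1)/9201) = -96313776/353 - 22113/(-3573 - 1*5702/9201) = -96313776/353 - 22113/(-3573 - 5702/9201) = -96313776/353 - 22113/(-32880875/9201) = -96313776/353 - 22113*(-9201/32880875) = -96313776/353 + 203461713/32880875 = -3166809407449311/11606948875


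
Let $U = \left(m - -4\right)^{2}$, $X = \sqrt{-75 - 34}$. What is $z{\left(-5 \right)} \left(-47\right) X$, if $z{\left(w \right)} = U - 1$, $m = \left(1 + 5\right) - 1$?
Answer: $- 3760 i \sqrt{109} \approx - 39256.0 i$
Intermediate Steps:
$X = i \sqrt{109}$ ($X = \sqrt{-109} = i \sqrt{109} \approx 10.44 i$)
$m = 5$ ($m = 6 - 1 = 5$)
$U = 81$ ($U = \left(5 - -4\right)^{2} = \left(5 + 4\right)^{2} = 9^{2} = 81$)
$z{\left(w \right)} = 80$ ($z{\left(w \right)} = 81 - 1 = 80$)
$z{\left(-5 \right)} \left(-47\right) X = 80 \left(-47\right) i \sqrt{109} = - 3760 i \sqrt{109}$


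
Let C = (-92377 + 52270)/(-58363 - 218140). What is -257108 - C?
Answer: -71091173431/276503 ≈ -2.5711e+5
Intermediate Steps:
C = 40107/276503 (C = -40107/(-276503) = -40107*(-1/276503) = 40107/276503 ≈ 0.14505)
-257108 - C = -257108 - 1*40107/276503 = -257108 - 40107/276503 = -71091173431/276503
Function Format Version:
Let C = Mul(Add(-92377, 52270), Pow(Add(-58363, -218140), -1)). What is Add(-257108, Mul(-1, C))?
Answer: Rational(-71091173431, 276503) ≈ -2.5711e+5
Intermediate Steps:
C = Rational(40107, 276503) (C = Mul(-40107, Pow(-276503, -1)) = Mul(-40107, Rational(-1, 276503)) = Rational(40107, 276503) ≈ 0.14505)
Add(-257108, Mul(-1, C)) = Add(-257108, Mul(-1, Rational(40107, 276503))) = Add(-257108, Rational(-40107, 276503)) = Rational(-71091173431, 276503)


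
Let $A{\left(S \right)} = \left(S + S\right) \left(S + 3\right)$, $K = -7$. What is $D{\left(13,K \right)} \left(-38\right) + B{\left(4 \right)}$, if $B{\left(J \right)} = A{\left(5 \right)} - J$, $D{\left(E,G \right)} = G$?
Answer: $342$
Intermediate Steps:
$A{\left(S \right)} = 2 S \left(3 + S\right)$
$B{\left(J \right)} = 80 - J$ ($B{\left(J \right)} = 2 \cdot 5 \left(3 + 5\right) - J = 2 \cdot 5 \cdot 8 - J = 80 - J$)
$D{\left(13,K \right)} \left(-38\right) + B{\left(4 \right)} = \left(-7\right) \left(-38\right) + \left(80 - 4\right) = 266 + \left(80 - 4\right) = 266 + 76 = 342$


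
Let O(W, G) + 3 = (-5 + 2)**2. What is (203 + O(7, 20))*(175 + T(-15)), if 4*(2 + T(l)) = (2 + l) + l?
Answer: 34694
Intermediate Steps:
T(l) = -3/2 + l/2 (T(l) = -2 + ((2 + l) + l)/4 = -2 + (2 + 2*l)/4 = -2 + (1/2 + l/2) = -3/2 + l/2)
O(W, G) = 6 (O(W, G) = -3 + (-5 + 2)**2 = -3 + (-3)**2 = -3 + 9 = 6)
(203 + O(7, 20))*(175 + T(-15)) = (203 + 6)*(175 + (-3/2 + (1/2)*(-15))) = 209*(175 + (-3/2 - 15/2)) = 209*(175 - 9) = 209*166 = 34694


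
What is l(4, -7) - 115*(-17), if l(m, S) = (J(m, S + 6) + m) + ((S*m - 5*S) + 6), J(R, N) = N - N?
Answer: 1972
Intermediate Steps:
J(R, N) = 0
l(m, S) = 6 + m - 5*S + S*m (l(m, S) = (0 + m) + ((S*m - 5*S) + 6) = m + ((-5*S + S*m) + 6) = m + (6 - 5*S + S*m) = 6 + m - 5*S + S*m)
l(4, -7) - 115*(-17) = (6 + 4 - 5*(-7) - 7*4) - 115*(-17) = (6 + 4 + 35 - 28) + 1955 = 17 + 1955 = 1972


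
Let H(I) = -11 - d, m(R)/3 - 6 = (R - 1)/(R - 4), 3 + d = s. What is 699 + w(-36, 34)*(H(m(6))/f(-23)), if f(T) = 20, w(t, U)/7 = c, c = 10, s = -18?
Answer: 734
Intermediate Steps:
w(t, U) = 70 (w(t, U) = 7*10 = 70)
d = -21 (d = -3 - 18 = -21)
m(R) = 18 + 3*(-1 + R)/(-4 + R) (m(R) = 18 + 3*((R - 1)/(R - 4)) = 18 + 3*((-1 + R)/(-4 + R)) = 18 + 3*(-1 + R)/(-4 + R))
H(I) = 10 (H(I) = -11 - 1*(-21) = -11 + 21 = 10)
699 + w(-36, 34)*(H(m(6))/f(-23)) = 699 + 70*(10/20) = 699 + 70*(10*(1/20)) = 699 + 70*(½) = 699 + 35 = 734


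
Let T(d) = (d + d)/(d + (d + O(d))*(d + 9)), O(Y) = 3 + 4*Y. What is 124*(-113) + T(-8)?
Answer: -630524/45 ≈ -14012.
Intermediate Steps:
T(d) = 2*d/(d + (3 + 5*d)*(9 + d)) (T(d) = (d + d)/(d + (d + (3 + 4*d))*(d + 9)) = (2*d)/(d + (3 + 5*d)*(9 + d)) = 2*d/(d + (3 + 5*d)*(9 + d)))
124*(-113) + T(-8) = 124*(-113) + 2*(-8)/(27 + 5*(-8)² + 49*(-8)) = -14012 + 2*(-8)/(27 + 5*64 - 392) = -14012 + 2*(-8)/(27 + 320 - 392) = -14012 + 2*(-8)/(-45) = -14012 + 2*(-8)*(-1/45) = -14012 + 16/45 = -630524/45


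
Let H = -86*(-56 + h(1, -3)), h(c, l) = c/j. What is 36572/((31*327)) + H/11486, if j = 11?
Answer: 2578435921/640384701 ≈ 4.0264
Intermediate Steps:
h(c, l) = c/11
H = 52890/11 (H = -86*(-56 + (1/11)*1) = -86*(-56 + 1/11) = -86*(-615/11) = 52890/11 ≈ 4808.2)
36572/((31*327)) + H/11486 = 36572/((31*327)) + (52890/11)/11486 = 36572/10137 + (52890/11)*(1/11486) = 36572*(1/10137) + 26445/63173 = 36572/10137 + 26445/63173 = 2578435921/640384701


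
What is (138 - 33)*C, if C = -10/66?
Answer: -175/11 ≈ -15.909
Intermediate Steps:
C = -5/33 (C = -10*1/66 = -5/33 ≈ -0.15152)
(138 - 33)*C = (138 - 33)*(-5/33) = 105*(-5/33) = -175/11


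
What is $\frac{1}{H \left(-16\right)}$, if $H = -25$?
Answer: $\frac{1}{400} \approx 0.0025$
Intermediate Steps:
$\frac{1}{H \left(-16\right)} = \frac{1}{\left(-25\right) \left(-16\right)} = \frac{1}{400}$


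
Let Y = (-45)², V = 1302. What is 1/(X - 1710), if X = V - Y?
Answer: -1/2433 ≈ -0.00041102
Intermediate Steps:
Y = 2025
X = -723 (X = 1302 - 1*2025 = 1302 - 2025 = -723)
1/(X - 1710) = 1/(-723 - 1710) = 1/(-2433) = -1/2433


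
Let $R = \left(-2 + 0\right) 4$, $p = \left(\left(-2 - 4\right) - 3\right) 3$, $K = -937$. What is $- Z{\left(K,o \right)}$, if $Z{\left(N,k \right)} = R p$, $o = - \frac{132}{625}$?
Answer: $-216$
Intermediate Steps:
$o = - \frac{132}{625}$ ($o = \left(-132\right) \frac{1}{625} = - \frac{132}{625} \approx -0.2112$)
$p = -27$ ($p = \left(\left(-2 - 4\right) - 3\right) 3 = \left(-6 - 3\right) 3 = \left(-9\right) 3 = -27$)
$R = -8$ ($R = \left(-2\right) 4 = -8$)
$Z{\left(N,k \right)} = 216$ ($Z{\left(N,k \right)} = \left(-8\right) \left(-27\right) = 216$)
$- Z{\left(K,o \right)} = \left(-1\right) 216 = -216$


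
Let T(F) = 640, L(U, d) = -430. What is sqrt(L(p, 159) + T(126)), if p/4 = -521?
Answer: sqrt(210) ≈ 14.491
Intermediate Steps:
p = -2084 (p = 4*(-521) = -2084)
sqrt(L(p, 159) + T(126)) = sqrt(-430 + 640) = sqrt(210)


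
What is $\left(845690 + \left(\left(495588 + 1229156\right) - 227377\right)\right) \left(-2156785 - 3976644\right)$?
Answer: $-14370973752453$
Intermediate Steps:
$\left(845690 + \left(\left(495588 + 1229156\right) - 227377\right)\right) \left(-2156785 - 3976644\right) = \left(845690 + \left(1724744 - 227377\right)\right) \left(-6133429\right) = \left(845690 + 1497367\right) \left(-6133429\right) = 2343057 \left(-6133429\right) = -14370973752453$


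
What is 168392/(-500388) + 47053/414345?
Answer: -7975781/35771785 ≈ -0.22296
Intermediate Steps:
168392/(-500388) + 47053/414345 = 168392*(-1/500388) + 47053*(1/414345) = -6014/17871 + 47053/414345 = -7975781/35771785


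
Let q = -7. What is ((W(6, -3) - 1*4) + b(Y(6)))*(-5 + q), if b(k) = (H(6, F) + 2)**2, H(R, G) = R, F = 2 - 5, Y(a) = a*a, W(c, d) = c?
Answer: -792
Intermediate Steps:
Y(a) = a**2
F = -3
b(k) = 64 (b(k) = (6 + 2)**2 = 8**2 = 64)
((W(6, -3) - 1*4) + b(Y(6)))*(-5 + q) = ((6 - 1*4) + 64)*(-5 - 7) = ((6 - 4) + 64)*(-12) = (2 + 64)*(-12) = 66*(-12) = -792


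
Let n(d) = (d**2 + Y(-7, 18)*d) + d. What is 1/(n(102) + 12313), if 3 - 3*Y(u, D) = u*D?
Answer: 1/27205 ≈ 3.6758e-5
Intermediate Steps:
Y(u, D) = 1 - D*u/3 (Y(u, D) = 1 - u*D/3 = 1 - D*u/3)
n(d) = d**2 + 44*d (n(d) = (d**2 + (1 - 1/3*18*(-7))*d) + d = (d**2 + (1 + 42)*d) + d = (d**2 + 43*d) + d = d**2 + 44*d)
1/(n(102) + 12313) = 1/(102*(44 + 102) + 12313) = 1/(102*146 + 12313) = 1/(14892 + 12313) = 1/27205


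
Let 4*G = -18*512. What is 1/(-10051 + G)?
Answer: -1/12355 ≈ -8.0939e-5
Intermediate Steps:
G = -2304 (G = (-18*512)/4 = (¼)*(-9216) = -2304)
1/(-10051 + G) = 1/(-10051 - 2304) = 1/(-12355) = -1/12355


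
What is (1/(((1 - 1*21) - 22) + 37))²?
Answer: 1/25 ≈ 0.040000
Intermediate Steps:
(1/(((1 - 1*21) - 22) + 37))² = (1/(((1 - 21) - 22) + 37))² = (1/((-20 - 22) + 37))² = (1/(-42 + 37))² = (1/(-5))² = (-⅕)² = 1/25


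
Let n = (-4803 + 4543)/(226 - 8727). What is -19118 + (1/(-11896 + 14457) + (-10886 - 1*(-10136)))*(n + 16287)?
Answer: -266355532963401/21771061 ≈ -1.2234e+7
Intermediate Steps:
n = 260/8501 (n = -260/(-8501) = -260*(-1/8501) = 260/8501 ≈ 0.030585)
-19118 + (1/(-11896 + 14457) + (-10886 - 1*(-10136)))*(n + 16287) = -19118 + (1/(-11896 + 14457) + (-10886 - 1*(-10136)))*(260/8501 + 16287) = -19118 + (1/2561 + (-10886 + 10136))*(138456047/8501) = -19118 + (1/2561 - 750)*(138456047/8501) = -19118 - 1920749/2561*138456047/8501 = -19118 - 265939313819203/21771061 = -266355532963401/21771061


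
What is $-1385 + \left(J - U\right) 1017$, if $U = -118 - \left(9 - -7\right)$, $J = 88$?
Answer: $224389$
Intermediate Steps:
$U = -134$ ($U = -118 - \left(9 + 7\right) = -118 - 16 = -134$)
$-1385 + \left(J - U\right) 1017 = -1385 + \left(88 - -134\right) 1017 = -1385 + \left(88 + 134\right) 1017 = -1385 + 222 \cdot 1017 = -1385 + 225774 = 224389$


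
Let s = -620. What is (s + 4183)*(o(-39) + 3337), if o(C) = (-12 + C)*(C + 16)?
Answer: 16069130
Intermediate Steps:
o(C) = (-12 + C)*(16 + C)
(s + 4183)*(o(-39) + 3337) = (-620 + 4183)*((-192 + (-39)² + 4*(-39)) + 3337) = 3563*((-192 + 1521 - 156) + 3337) = 3563*(1173 + 3337) = 3563*4510 = 16069130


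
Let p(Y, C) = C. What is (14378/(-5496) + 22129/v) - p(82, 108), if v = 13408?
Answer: -1003714873/9211296 ≈ -108.97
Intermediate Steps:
(14378/(-5496) + 22129/v) - p(82, 108) = (14378/(-5496) + 22129/13408) - 1*108 = (14378*(-1/5496) + 22129*(1/13408)) - 108 = (-7189/2748 + 22129/13408) - 108 = -8894905/9211296 - 108 = -1003714873/9211296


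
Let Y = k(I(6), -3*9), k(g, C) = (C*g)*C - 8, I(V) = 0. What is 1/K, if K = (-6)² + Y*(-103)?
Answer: 1/860 ≈ 0.0011628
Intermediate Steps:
k(g, C) = -8 + g*C² (k(g, C) = g*C² - 8 = -8 + g*C²)
Y = -8 (Y = -8 + 0*(-3*9)² = -8 + 0*(-27)² = -8 + 0*729 = -8 + 0 = -8)
K = 860 (K = (-6)² - 8*(-103) = 36 + 824 = 860)
1/K = 1/860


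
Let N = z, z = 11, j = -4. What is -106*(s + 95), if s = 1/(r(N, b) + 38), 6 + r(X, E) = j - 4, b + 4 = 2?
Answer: -120893/12 ≈ -10074.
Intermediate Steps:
N = 11
b = -2 (b = -4 + 2 = -2)
r(X, E) = -14 (r(X, E) = -6 + (-4 - 4) = -6 - 8 = -14)
s = 1/24 (s = 1/(-14 + 38) = 1/24 ≈ 0.041667)
-106*(s + 95) = -106*(1/24 + 95) = -106*2281/24 = -120893/12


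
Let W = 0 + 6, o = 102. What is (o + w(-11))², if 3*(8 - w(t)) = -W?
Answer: 12544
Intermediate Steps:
W = 6
w(t) = 10 (w(t) = 8 - (-1)*6/3 = 8 - ⅓*(-6) = 8 + 2 = 10)
(o + w(-11))² = (102 + 10)² = 112² = 12544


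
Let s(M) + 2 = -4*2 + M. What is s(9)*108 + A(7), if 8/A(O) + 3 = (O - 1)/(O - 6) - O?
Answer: -110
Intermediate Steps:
A(O) = 8/(-3 - O + (-1 + O)/(-6 + O)) (A(O) = 8/(-3 + ((O - 1)/(O - 6) - O)) = 8/(-3 + ((-1 + O)/(-6 + O) - O)) = 8/(-3 + (-O + (-1 + O)/(-6 + O))) = 8/(-3 - O + (-1 + O)/(-6 + O)))
s(M) = -10 + M (s(M) = -2 + (-4*2 + M) = -2 + (-8 + M) = -10 + M)
s(9)*108 + A(7) = (-10 + 9)*108 + 8*(-6 + 7)/(17 - 1*7² + 4*7) = -1*108 + 8*1/(17 - 1*49 + 28) = -108 + 8*1/(17 - 49 + 28) = -108 + 8*1/(-4) = -108 + 8*(-¼)*1 = -108 - 2 = -110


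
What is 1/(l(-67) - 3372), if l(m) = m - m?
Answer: -1/3372 ≈ -0.00029656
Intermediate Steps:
l(m) = 0
1/(l(-67) - 3372) = 1/(0 - 3372) = 1/(-3372) = -1/3372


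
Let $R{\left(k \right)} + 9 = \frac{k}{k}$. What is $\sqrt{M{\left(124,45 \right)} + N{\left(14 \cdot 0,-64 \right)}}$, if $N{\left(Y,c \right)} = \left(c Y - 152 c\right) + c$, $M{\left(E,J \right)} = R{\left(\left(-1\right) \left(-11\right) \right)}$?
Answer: $2 \sqrt{2414} \approx 98.265$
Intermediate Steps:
$R{\left(k \right)} = -8$ ($R{\left(k \right)} = -9 + \frac{k}{k} = -9 + 1 = -8$)
$M{\left(E,J \right)} = -8$
$N{\left(Y,c \right)} = - 151 c + Y c$ ($N{\left(Y,c \right)} = \left(Y c - 152 c\right) + c = \left(- 152 c + Y c\right) + c = - 151 c + Y c$)
$\sqrt{M{\left(124,45 \right)} + N{\left(14 \cdot 0,-64 \right)}} = \sqrt{-8 - 64 \left(-151 + 14 \cdot 0\right)} = \sqrt{-8 - 64 \left(-151 + 0\right)} = \sqrt{-8 - -9664} = \sqrt{-8 + 9664} = \sqrt{9656} = 2 \sqrt{2414}$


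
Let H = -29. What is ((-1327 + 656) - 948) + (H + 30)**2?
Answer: -1618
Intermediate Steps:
((-1327 + 656) - 948) + (H + 30)**2 = ((-1327 + 656) - 948) + (-29 + 30)**2 = (-671 - 948) + 1**2 = -1619 + 1 = -1618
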